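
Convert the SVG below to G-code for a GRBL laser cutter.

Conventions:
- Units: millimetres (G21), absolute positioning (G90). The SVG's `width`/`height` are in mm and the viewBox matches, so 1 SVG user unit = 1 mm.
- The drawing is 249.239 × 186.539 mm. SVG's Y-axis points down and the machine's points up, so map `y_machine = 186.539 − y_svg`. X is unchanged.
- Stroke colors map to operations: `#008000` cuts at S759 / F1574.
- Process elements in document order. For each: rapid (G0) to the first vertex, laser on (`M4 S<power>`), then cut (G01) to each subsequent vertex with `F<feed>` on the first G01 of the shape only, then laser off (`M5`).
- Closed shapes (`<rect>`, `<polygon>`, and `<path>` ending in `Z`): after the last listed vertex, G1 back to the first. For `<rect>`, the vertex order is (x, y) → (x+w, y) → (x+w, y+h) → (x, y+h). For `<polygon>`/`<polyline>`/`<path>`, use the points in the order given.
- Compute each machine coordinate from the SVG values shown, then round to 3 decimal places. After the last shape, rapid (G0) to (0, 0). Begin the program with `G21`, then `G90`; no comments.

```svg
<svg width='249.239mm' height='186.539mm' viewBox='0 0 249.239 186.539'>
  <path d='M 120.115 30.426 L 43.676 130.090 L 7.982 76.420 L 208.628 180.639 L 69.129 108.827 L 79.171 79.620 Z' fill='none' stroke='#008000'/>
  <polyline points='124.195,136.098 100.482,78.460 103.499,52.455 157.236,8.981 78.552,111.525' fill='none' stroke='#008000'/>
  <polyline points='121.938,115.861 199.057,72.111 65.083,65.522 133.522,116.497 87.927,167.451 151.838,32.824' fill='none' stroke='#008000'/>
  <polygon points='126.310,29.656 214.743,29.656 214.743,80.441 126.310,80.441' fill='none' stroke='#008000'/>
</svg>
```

G21
G90
G0 X120.115 Y156.113
M4 S759
G01 X43.676 Y56.449 F1574
G01 X7.982 Y110.119
G01 X208.628 Y5.900
G01 X69.129 Y77.712
G01 X79.171 Y106.919
G01 X120.115 Y156.113
M5
G0 X124.195 Y50.441
M4 S759
G01 X100.482 Y108.079 F1574
G01 X103.499 Y134.084
G01 X157.236 Y177.558
G01 X78.552 Y75.014
M5
G0 X121.938 Y70.678
M4 S759
G01 X199.057 Y114.428 F1574
G01 X65.083 Y121.017
G01 X133.522 Y70.042
G01 X87.927 Y19.088
G01 X151.838 Y153.715
M5
G0 X126.310 Y156.883
M4 S759
G01 X214.743 Y156.883 F1574
G01 X214.743 Y106.098
G01 X126.310 Y106.098
G01 X126.310 Y156.883
M5
G0 X0.000 Y0.000

Since the viewBox matches the mm dimensions, user units are millimetres directly. The only transform is the Y-flip y_m = 186.539 − y_svg.

Shape 1 is a closed polygon drawn with `<path>`. Its stroke #008000 means cut at S759, F1574. After flipping Y the toolpath is (120.115,156.113) → (43.676,56.449) → (7.982,110.119) → (208.628,5.900) → (69.129,77.712) → (79.171,106.919) → (120.115,156.113), returning to the start.

Shape 2 is a open polyline drawn with `<polyline>`. Its stroke #008000 means cut at S759, F1574. After flipping Y the toolpath is (124.195,50.441) → (100.482,108.079) → (103.499,134.084) → (157.236,177.558) → (78.552,75.014).

Shape 3 is a open polyline drawn with `<polyline>`. Its stroke #008000 means cut at S759, F1574. After flipping Y the toolpath is (121.938,70.678) → (199.057,114.428) → (65.083,121.017) → (133.522,70.042) → (87.927,19.088) → (151.838,153.715).

Shape 4 is a rectangle drawn with `<polygon>`. Its stroke #008000 means cut at S759, F1574. After flipping Y the toolpath is (126.310,156.883) → (214.743,156.883) → (214.743,106.098) → (126.310,106.098) → (126.310,156.883), returning to the start.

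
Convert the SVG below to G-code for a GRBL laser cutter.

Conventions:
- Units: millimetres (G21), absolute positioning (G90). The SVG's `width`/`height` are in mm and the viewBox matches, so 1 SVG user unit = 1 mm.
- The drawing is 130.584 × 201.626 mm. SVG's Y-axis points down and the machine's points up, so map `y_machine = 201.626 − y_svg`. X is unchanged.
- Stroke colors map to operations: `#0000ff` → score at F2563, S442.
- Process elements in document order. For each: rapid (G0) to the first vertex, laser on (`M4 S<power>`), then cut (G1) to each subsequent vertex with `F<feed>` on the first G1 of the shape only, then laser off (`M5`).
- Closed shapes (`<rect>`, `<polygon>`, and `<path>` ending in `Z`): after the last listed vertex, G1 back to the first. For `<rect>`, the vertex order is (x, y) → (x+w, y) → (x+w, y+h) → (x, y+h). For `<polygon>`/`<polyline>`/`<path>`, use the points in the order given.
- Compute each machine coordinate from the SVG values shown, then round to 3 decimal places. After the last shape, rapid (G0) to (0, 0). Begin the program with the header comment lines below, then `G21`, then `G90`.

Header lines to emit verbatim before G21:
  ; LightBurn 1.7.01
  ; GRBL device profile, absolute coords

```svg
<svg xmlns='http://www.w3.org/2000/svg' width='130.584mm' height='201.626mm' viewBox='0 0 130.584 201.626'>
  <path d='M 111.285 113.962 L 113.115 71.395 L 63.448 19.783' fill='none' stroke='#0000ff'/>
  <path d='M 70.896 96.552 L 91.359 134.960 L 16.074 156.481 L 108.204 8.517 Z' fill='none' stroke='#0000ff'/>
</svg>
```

; LightBurn 1.7.01
; GRBL device profile, absolute coords
G21
G90
G0 X111.285 Y87.664
M4 S442
G1 X113.115 Y130.231 F2563
G1 X63.448 Y181.843
M5
G0 X70.896 Y105.074
M4 S442
G1 X91.359 Y66.666 F2563
G1 X16.074 Y45.145
G1 X108.204 Y193.109
G1 X70.896 Y105.074
M5
G0 X0.000 Y0.000

viewBox `0 0 130.584 201.626` with mm width/height → 1 unit = 1 mm. Flip: y_m = 201.626 − y_svg.

**Shape 1** — `<path>` open polyline, stroke `#0000ff` → score (S442, F2563). Machine vertices: (111.285,87.664) → (113.115,130.231) → (63.448,181.843). Open path.

**Shape 2** — `<path>` closed polygon, stroke `#0000ff` → score (S442, F2563). Machine vertices: (70.896,105.074) → (91.359,66.666) → (16.074,45.145) → (108.204,193.109) → (70.896,105.074). Closed: final G1 returns to the first vertex.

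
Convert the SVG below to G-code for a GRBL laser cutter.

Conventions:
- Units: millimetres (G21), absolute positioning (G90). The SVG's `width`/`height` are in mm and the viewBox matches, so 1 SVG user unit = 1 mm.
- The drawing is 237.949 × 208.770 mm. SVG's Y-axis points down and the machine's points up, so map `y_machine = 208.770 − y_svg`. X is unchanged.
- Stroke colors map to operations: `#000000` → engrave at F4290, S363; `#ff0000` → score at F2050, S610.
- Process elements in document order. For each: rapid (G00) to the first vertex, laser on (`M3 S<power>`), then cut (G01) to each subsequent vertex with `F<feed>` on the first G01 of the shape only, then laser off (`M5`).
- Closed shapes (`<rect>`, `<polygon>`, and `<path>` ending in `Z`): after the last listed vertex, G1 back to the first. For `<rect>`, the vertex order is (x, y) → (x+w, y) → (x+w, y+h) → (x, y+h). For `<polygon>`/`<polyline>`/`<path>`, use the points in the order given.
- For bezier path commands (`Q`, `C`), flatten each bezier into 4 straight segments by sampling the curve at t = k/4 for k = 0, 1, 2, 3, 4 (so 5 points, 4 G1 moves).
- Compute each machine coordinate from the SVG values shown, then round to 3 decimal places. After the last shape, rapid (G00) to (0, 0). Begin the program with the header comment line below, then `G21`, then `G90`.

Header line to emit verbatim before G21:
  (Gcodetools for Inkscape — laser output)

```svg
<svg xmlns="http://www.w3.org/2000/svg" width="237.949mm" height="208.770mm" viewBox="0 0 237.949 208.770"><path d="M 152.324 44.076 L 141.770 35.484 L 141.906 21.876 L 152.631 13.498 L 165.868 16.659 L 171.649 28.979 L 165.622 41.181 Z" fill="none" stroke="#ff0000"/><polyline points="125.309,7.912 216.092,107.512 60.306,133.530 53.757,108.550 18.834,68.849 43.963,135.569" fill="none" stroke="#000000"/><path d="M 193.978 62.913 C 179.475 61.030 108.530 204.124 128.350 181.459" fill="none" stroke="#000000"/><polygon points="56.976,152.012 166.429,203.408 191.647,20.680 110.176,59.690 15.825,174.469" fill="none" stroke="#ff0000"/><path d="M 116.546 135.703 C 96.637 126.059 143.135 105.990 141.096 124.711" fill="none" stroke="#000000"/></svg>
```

(Gcodetools for Inkscape — laser output)
G21
G90
G00 X152.324 Y164.694
M3 S610
G01 X141.770 Y173.286 F2050
G01 X141.906 Y186.894
G01 X152.631 Y195.272
G01 X165.868 Y192.111
G01 X171.649 Y179.791
G01 X165.622 Y167.589
G01 X152.324 Y164.694
M5
G00 X125.309 Y200.858
M3 S363
G01 X216.092 Y101.258 F4290
G01 X60.306 Y75.240
G01 X53.757 Y100.220
G01 X18.834 Y139.921
G01 X43.963 Y73.201
M5
G00 X193.978 Y145.857
M3 S363
G01 X174.818 Y124.941 F4290
G01 X148.293 Y78.791
G01 X128.203 Y36.537
G01 X128.350 Y27.311
M5
G00 X56.976 Y56.758
M3 S610
G01 X166.429 Y5.362 F2050
G01 X191.647 Y188.090
G01 X110.176 Y149.080
G01 X15.825 Y34.301
G01 X56.976 Y56.758
M5
G00 X116.546 Y73.067
M3 S363
G01 X112.270 Y81.486 F4290
G01 X122.120 Y89.200
G01 X135.321 Y91.596
G01 X141.096 Y84.059
M5
G00 X0.000 Y0.000

1 u = 1 mm; y_m = 208.770 − y.

[1] `<path>` regular polygon, #ff0000→score S610 F2050: (152.324,164.694) → (141.770,173.286) → (141.906,186.894) → (152.631,195.272) → (165.868,192.111) → (171.649,179.791) → (165.622,167.589) → (152.324,164.694) (closed)

[2] `<polyline>` open polyline, #000000→engrave S363 F4290: (125.309,200.858) → (216.092,101.258) → (60.306,75.240) → (53.757,100.220) → (18.834,139.921) → (43.963,73.201)

[3] `<path>` cubic bezier, #000000→engrave S363 F4290: (193.978,145.857) → (174.818,124.941) → (148.293,78.791) → (128.203,36.537) → (128.350,27.311)

[4] `<polygon>` closed polygon, #ff0000→score S610 F2050: (56.976,56.758) → (166.429,5.362) → (191.647,188.090) → (110.176,149.080) → (15.825,34.301) → (56.976,56.758) (closed)

[5] `<path>` cubic bezier, #000000→engrave S363 F4290: (116.546,73.067) → (112.270,81.486) → (122.120,89.200) → (135.321,91.596) → (141.096,84.059)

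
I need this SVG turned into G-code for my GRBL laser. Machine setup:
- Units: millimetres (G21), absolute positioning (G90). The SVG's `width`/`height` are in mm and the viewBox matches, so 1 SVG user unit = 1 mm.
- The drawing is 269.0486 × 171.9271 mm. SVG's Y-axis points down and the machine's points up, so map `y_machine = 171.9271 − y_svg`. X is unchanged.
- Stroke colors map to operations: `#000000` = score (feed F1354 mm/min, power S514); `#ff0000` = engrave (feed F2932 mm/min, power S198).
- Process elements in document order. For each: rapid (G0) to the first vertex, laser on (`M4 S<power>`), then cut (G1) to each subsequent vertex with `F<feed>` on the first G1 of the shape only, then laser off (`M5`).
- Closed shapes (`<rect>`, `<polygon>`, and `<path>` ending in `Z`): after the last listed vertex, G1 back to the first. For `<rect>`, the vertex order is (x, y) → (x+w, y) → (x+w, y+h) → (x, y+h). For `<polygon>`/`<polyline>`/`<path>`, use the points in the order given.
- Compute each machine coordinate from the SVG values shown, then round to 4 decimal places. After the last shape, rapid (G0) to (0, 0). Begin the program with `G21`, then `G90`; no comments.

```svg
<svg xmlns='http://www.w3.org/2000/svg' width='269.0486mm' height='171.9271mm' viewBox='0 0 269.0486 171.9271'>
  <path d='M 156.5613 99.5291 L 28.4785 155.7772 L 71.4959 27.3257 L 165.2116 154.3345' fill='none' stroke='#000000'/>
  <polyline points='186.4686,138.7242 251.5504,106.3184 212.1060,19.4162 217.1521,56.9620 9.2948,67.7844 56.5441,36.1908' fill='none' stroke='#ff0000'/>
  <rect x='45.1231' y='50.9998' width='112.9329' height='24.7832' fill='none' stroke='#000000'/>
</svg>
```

1 u = 1 mm; y_m = 171.9271 − y.

[1] `<path>` open polyline, #000000→score S514 F1354: (156.5613,72.3980) → (28.4785,16.1499) → (71.4959,144.6014) → (165.2116,17.5926)

[2] `<polyline>` open polyline, #ff0000→engrave S198 F2932: (186.4686,33.2029) → (251.5504,65.6087) → (212.1060,152.5109) → (217.1521,114.9651) → (9.2948,104.1427) → (56.5441,135.7363)

[3] `<rect>` rectangle, #000000→score S514 F1354: (45.1231,120.9273) → (158.0560,120.9273) → (158.0560,96.1441) → (45.1231,96.1441) → (45.1231,120.9273) (closed)

G21
G90
G0 X156.5613 Y72.3980
M4 S514
G1 X28.4785 Y16.1499 F1354
G1 X71.4959 Y144.6014
G1 X165.2116 Y17.5926
M5
G0 X186.4686 Y33.2029
M4 S198
G1 X251.5504 Y65.6087 F2932
G1 X212.1060 Y152.5109
G1 X217.1521 Y114.9651
G1 X9.2948 Y104.1427
G1 X56.5441 Y135.7363
M5
G0 X45.1231 Y120.9273
M4 S514
G1 X158.0560 Y120.9273 F1354
G1 X158.0560 Y96.1441
G1 X45.1231 Y96.1441
G1 X45.1231 Y120.9273
M5
G0 X0.0000 Y0.0000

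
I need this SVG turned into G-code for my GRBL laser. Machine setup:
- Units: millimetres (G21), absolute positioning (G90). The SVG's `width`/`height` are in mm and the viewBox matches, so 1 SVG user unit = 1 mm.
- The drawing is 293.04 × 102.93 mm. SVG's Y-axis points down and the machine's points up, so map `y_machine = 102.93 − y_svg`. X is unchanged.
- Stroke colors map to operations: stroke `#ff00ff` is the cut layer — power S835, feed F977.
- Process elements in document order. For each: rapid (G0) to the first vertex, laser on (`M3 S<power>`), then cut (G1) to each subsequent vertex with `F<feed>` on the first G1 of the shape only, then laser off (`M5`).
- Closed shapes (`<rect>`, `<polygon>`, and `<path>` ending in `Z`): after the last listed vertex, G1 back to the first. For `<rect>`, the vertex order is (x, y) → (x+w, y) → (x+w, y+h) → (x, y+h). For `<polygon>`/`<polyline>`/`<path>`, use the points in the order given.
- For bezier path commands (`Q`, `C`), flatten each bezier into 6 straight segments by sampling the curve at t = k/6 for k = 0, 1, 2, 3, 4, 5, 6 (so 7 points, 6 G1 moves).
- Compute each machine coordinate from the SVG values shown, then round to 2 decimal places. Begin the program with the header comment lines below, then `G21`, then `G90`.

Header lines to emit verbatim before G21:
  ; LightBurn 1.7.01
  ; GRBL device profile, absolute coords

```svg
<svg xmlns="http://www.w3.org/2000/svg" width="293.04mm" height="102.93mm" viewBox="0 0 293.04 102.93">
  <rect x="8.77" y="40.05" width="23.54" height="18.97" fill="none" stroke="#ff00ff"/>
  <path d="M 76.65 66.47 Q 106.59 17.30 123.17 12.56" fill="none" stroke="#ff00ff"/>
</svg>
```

; LightBurn 1.7.01
; GRBL device profile, absolute coords
G21
G90
G0 X8.77 Y62.88
M3 S835
G1 X32.31 Y62.88 F977
G1 X32.31 Y43.91
G1 X8.77 Y43.91
G1 X8.77 Y62.88
M5
G0 X76.65 Y36.46
M3 S835
G1 X86.26 Y51.62 F977
G1 X95.13 Y64.30
G1 X103.25 Y74.52
G1 X110.63 Y82.27
G1 X117.27 Y87.56
G1 X123.17 Y90.37
M5

Since the viewBox matches the mm dimensions, user units are millimetres directly. The only transform is the Y-flip y_m = 102.93 − y_svg.

Shape 1 is a rectangle drawn with `<rect>`. Its stroke #ff00ff means cut at S835, F977. After flipping Y the toolpath is (8.77,62.88) → (32.31,62.88) → (32.31,43.91) → (8.77,43.91) → (8.77,62.88), returning to the start.

Shape 2 is a quadratic bezier drawn with `<path>`. Its stroke #ff00ff means cut at S835, F977. After flipping Y the toolpath is (76.65,36.46) → (86.26,51.62) → (95.13,64.30) → (103.25,74.52) → (110.63,82.27) → (117.27,87.56) → (123.17,90.37).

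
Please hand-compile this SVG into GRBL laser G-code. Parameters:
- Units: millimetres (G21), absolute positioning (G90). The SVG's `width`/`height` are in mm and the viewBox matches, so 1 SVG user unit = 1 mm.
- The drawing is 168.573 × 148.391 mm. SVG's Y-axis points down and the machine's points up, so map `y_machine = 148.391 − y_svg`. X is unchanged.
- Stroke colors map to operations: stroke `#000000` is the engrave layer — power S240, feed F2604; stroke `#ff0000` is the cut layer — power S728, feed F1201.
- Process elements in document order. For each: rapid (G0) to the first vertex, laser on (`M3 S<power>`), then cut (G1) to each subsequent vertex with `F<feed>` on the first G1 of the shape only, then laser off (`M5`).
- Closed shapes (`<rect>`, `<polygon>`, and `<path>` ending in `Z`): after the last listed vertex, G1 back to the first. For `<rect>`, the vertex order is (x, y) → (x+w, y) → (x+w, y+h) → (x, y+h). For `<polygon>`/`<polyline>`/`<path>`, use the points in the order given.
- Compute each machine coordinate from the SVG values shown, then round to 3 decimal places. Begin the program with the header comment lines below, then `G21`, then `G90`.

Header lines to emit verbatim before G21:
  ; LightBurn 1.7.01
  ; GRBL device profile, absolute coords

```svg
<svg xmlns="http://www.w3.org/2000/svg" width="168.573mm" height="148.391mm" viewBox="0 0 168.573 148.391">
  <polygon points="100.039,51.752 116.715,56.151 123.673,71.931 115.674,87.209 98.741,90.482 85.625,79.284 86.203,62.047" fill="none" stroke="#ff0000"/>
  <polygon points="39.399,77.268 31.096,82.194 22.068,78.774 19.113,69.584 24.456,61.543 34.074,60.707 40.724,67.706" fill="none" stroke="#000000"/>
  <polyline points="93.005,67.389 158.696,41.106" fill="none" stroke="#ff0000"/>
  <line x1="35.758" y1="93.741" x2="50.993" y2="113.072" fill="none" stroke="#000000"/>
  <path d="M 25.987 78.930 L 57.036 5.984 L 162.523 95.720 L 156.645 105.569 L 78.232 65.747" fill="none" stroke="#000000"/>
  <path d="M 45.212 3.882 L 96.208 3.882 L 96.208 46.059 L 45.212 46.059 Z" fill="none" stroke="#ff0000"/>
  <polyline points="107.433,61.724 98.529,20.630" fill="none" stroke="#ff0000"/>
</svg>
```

; LightBurn 1.7.01
; GRBL device profile, absolute coords
G21
G90
G0 X100.039 Y96.639
M3 S728
G1 X116.715 Y92.240 F1201
G1 X123.673 Y76.460
G1 X115.674 Y61.182
G1 X98.741 Y57.909
G1 X85.625 Y69.107
G1 X86.203 Y86.344
G1 X100.039 Y96.639
M5
G0 X39.399 Y71.123
M3 S240
G1 X31.096 Y66.197 F2604
G1 X22.068 Y69.617
G1 X19.113 Y78.807
G1 X24.456 Y86.848
G1 X34.074 Y87.684
G1 X40.724 Y80.685
G1 X39.399 Y71.123
M5
G0 X93.005 Y81.002
M3 S728
G1 X158.696 Y107.285 F1201
M5
G0 X35.758 Y54.650
M3 S240
G1 X50.993 Y35.319 F2604
M5
G0 X25.987 Y69.461
M3 S240
G1 X57.036 Y142.407 F2604
G1 X162.523 Y52.671
G1 X156.645 Y42.822
G1 X78.232 Y82.644
M5
G0 X45.212 Y144.509
M3 S728
G1 X96.208 Y144.509 F1201
G1 X96.208 Y102.332
G1 X45.212 Y102.332
G1 X45.212 Y144.509
M5
G0 X107.433 Y86.667
M3 S728
G1 X98.529 Y127.761 F1201
M5

1 u = 1 mm; y_m = 148.391 − y.

[1] `<polygon>` regular polygon, #ff0000→cut S728 F1201: (100.039,96.639) → (116.715,92.240) → (123.673,76.460) → (115.674,61.182) → (98.741,57.909) → (85.625,69.107) → (86.203,86.344) → (100.039,96.639) (closed)

[2] `<polygon>` regular polygon, #000000→engrave S240 F2604: (39.399,71.123) → (31.096,66.197) → (22.068,69.617) → (19.113,78.807) → (24.456,86.848) → (34.074,87.684) → (40.724,80.685) → (39.399,71.123) (closed)

[3] `<polyline>` line segment, #ff0000→cut S728 F1201: (93.005,81.002) → (158.696,107.285)

[4] `<line>` line segment, #000000→engrave S240 F2604: (35.758,54.650) → (50.993,35.319)

[5] `<path>` open polyline, #000000→engrave S240 F2604: (25.987,69.461) → (57.036,142.407) → (162.523,52.671) → (156.645,42.822) → (78.232,82.644)

[6] `<path>` rectangle, #ff0000→cut S728 F1201: (45.212,144.509) → (96.208,144.509) → (96.208,102.332) → (45.212,102.332) → (45.212,144.509) (closed)

[7] `<polyline>` line segment, #ff0000→cut S728 F1201: (107.433,86.667) → (98.529,127.761)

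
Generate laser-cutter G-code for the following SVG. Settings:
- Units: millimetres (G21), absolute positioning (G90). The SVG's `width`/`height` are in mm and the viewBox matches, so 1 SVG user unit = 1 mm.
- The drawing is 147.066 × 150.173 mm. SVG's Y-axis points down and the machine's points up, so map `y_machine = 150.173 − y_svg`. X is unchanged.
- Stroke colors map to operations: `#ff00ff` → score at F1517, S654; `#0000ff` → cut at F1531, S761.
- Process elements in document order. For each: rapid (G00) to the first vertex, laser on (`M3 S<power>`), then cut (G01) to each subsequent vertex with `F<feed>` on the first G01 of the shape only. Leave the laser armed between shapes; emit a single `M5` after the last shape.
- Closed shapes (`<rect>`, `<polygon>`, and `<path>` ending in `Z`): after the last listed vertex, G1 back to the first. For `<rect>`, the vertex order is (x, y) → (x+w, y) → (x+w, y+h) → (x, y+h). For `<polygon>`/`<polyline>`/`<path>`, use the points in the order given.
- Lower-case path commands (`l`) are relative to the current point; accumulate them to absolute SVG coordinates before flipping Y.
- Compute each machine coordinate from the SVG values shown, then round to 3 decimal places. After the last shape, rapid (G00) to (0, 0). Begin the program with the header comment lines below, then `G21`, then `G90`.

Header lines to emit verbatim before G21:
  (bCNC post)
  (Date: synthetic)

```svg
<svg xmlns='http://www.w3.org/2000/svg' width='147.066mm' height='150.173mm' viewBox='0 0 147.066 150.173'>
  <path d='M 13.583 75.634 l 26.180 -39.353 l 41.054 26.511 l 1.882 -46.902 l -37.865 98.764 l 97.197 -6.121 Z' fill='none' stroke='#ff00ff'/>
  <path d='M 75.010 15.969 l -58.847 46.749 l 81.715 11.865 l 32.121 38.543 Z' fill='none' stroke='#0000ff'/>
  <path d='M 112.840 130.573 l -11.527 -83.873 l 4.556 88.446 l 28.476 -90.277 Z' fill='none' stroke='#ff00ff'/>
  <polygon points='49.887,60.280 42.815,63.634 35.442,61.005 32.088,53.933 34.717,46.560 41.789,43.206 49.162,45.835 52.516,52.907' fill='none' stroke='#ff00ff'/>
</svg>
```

(bCNC post)
(Date: synthetic)
G21
G90
G00 X13.583 Y74.539
M3 S654
G01 X39.763 Y113.892 F1517
G01 X80.817 Y87.381
G01 X82.699 Y134.283
G01 X44.834 Y35.519
G01 X142.031 Y41.640
G01 X13.583 Y74.539
G00 X75.010 Y134.204
M3 S761
G01 X16.163 Y87.455 F1531
G01 X97.878 Y75.590
G01 X129.999 Y37.047
G01 X75.010 Y134.204
G00 X112.840 Y19.600
M3 S654
G01 X101.313 Y103.473 F1517
G01 X105.869 Y15.027
G01 X134.345 Y105.304
G01 X112.840 Y19.600
G00 X49.887 Y89.893
M3 S654
G01 X42.815 Y86.539 F1517
G01 X35.442 Y89.168
G01 X32.088 Y96.240
G01 X34.717 Y103.613
G01 X41.789 Y106.967
G01 X49.162 Y104.338
G01 X52.516 Y97.266
G01 X49.887 Y89.893
M5
G00 X0.000 Y0.000

1 u = 1 mm; y_m = 150.173 − y.

[1] `<path>` closed polygon, #ff00ff→score S654 F1517: (13.583,74.539) → (39.763,113.892) → (80.817,87.381) → (82.699,134.283) → (44.834,35.519) → (142.031,41.640) → (13.583,74.539) (closed)

[2] `<path>` closed polygon, #0000ff→cut S761 F1531: (75.010,134.204) → (16.163,87.455) → (97.878,75.590) → (129.999,37.047) → (75.010,134.204) (closed)

[3] `<path>` closed polygon, #ff00ff→score S654 F1517: (112.840,19.600) → (101.313,103.473) → (105.869,15.027) → (134.345,105.304) → (112.840,19.600) (closed)

[4] `<polygon>` regular polygon, #ff00ff→score S654 F1517: (49.887,89.893) → (42.815,86.539) → (35.442,89.168) → (32.088,96.240) → (34.717,103.613) → (41.789,106.967) → (49.162,104.338) → (52.516,97.266) → (49.887,89.893) (closed)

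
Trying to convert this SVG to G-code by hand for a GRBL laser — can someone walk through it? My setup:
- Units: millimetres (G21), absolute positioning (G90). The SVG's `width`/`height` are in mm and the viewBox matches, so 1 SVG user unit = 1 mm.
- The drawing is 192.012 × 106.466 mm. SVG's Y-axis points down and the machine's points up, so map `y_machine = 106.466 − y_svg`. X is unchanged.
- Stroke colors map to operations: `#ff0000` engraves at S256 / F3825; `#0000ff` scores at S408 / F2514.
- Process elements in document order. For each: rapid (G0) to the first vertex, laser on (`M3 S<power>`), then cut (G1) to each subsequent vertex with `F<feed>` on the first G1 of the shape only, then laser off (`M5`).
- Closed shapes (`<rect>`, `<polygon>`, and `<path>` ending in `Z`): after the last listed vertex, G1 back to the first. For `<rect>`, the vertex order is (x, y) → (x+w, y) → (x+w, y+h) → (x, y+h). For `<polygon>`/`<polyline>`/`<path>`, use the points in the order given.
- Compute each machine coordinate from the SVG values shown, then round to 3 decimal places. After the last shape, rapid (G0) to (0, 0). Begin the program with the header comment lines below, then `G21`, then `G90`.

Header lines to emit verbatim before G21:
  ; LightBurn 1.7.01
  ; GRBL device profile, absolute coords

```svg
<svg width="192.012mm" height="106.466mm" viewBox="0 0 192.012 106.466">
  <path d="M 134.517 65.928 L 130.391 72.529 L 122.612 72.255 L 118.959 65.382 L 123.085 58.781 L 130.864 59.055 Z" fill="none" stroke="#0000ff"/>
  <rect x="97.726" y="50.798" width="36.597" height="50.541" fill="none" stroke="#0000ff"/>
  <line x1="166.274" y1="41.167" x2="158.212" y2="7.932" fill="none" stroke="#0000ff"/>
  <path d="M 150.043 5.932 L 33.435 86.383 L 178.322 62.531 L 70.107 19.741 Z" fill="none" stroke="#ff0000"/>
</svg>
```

; LightBurn 1.7.01
; GRBL device profile, absolute coords
G21
G90
G0 X134.517 Y40.538
M3 S408
G1 X130.391 Y33.937 F2514
G1 X122.612 Y34.211
G1 X118.959 Y41.084
G1 X123.085 Y47.685
G1 X130.864 Y47.411
G1 X134.517 Y40.538
M5
G0 X97.726 Y55.668
M3 S408
G1 X134.323 Y55.668 F2514
G1 X134.323 Y5.127
G1 X97.726 Y5.127
G1 X97.726 Y55.668
M5
G0 X166.274 Y65.299
M3 S408
G1 X158.212 Y98.534 F2514
M5
G0 X150.043 Y100.534
M3 S256
G1 X33.435 Y20.083 F3825
G1 X178.322 Y43.935
G1 X70.107 Y86.725
G1 X150.043 Y100.534
M5
G0 X0.000 Y0.000

Since the viewBox matches the mm dimensions, user units are millimetres directly. The only transform is the Y-flip y_m = 106.466 − y_svg.

Shape 1 is a regular polygon drawn with `<path>`. Its stroke #0000ff means score at S408, F2514. After flipping Y the toolpath is (134.517,40.538) → (130.391,33.937) → (122.612,34.211) → (118.959,41.084) → (123.085,47.685) → (130.864,47.411) → (134.517,40.538), returning to the start.

Shape 2 is a rectangle drawn with `<rect>`. Its stroke #0000ff means score at S408, F2514. After flipping Y the toolpath is (97.726,55.668) → (134.323,55.668) → (134.323,5.127) → (97.726,5.127) → (97.726,55.668), returning to the start.

Shape 3 is a line segment drawn with `<line>`. Its stroke #0000ff means score at S408, F2514. After flipping Y the toolpath is (166.274,65.299) → (158.212,98.534).

Shape 4 is a closed polygon drawn with `<path>`. Its stroke #ff0000 means engrave at S256, F3825. After flipping Y the toolpath is (150.043,100.534) → (33.435,20.083) → (178.322,43.935) → (70.107,86.725) → (150.043,100.534), returning to the start.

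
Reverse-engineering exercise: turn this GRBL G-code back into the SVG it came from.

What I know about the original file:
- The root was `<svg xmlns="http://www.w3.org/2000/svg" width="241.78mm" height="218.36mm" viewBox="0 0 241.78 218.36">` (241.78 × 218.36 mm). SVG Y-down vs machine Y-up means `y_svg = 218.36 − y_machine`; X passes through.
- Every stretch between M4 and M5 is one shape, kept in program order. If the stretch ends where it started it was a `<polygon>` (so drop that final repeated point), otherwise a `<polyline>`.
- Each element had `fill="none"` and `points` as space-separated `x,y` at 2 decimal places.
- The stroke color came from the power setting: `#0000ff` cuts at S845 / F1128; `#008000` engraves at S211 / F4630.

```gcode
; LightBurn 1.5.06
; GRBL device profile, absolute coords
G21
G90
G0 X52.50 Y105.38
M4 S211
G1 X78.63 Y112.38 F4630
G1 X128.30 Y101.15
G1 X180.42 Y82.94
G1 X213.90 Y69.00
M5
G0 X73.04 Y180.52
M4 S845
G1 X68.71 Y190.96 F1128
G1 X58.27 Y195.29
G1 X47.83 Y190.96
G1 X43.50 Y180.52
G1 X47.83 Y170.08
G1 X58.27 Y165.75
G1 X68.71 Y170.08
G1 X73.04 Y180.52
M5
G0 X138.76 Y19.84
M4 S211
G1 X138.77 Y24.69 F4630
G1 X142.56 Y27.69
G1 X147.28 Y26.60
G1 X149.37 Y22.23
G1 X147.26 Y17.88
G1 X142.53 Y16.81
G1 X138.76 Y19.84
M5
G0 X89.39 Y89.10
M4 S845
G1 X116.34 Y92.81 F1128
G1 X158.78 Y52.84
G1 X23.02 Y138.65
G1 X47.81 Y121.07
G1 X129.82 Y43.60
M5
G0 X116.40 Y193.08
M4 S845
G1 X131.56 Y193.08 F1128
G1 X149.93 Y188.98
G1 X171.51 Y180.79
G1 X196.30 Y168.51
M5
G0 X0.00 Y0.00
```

Each laser-on run becomes one SVG element. Flip Y back into SVG space with y_svg = 218.36 − y_machine.

Run 1: S211 ⇒ engrave layer `#008000`. The run is open, so emit a `<polyline>` with points (Y-flipped): 52.50,112.98 78.63,105.98 128.30,117.21 180.42,135.42 213.90,149.36.

Run 2: S845 ⇒ cut layer `#0000ff`. The run returns to its start, so emit a `<polygon>` with points (Y-flipped): 73.04,37.84 68.71,27.40 58.27,23.07 47.83,27.40 43.50,37.84 47.83,48.28 58.27,52.61 68.71,48.28.

Run 3: the run's S211 means `#008000` (engrave). The run returns to its start, so emit a `<polygon>` with points (Y-flipped): 138.76,198.52 138.77,193.67 142.56,190.67 147.28,191.76 149.37,196.13 147.26,200.48 142.53,201.55.

Run 4: S845 ⇒ cut layer `#0000ff`. The run is open, so emit a `<polyline>` with points (Y-flipped): 89.39,129.26 116.34,125.55 158.78,165.52 23.02,79.71 47.81,97.29 129.82,174.76.

Run 5: power S845 maps to stroke `#0000ff` (cut). The run is open, so emit a `<polyline>` with points (Y-flipped): 116.40,25.28 131.56,25.28 149.93,29.38 171.51,37.57 196.30,49.85.

<svg xmlns="http://www.w3.org/2000/svg" width="241.78mm" height="218.36mm" viewBox="0 0 241.78 218.36">
  <polyline points="52.50,112.98 78.63,105.98 128.30,117.21 180.42,135.42 213.90,149.36" fill="none" stroke="#008000"/>
  <polygon points="73.04,37.84 68.71,27.40 58.27,23.07 47.83,27.40 43.50,37.84 47.83,48.28 58.27,52.61 68.71,48.28" fill="none" stroke="#0000ff"/>
  <polygon points="138.76,198.52 138.77,193.67 142.56,190.67 147.28,191.76 149.37,196.13 147.26,200.48 142.53,201.55" fill="none" stroke="#008000"/>
  <polyline points="89.39,129.26 116.34,125.55 158.78,165.52 23.02,79.71 47.81,97.29 129.82,174.76" fill="none" stroke="#0000ff"/>
  <polyline points="116.40,25.28 131.56,25.28 149.93,29.38 171.51,37.57 196.30,49.85" fill="none" stroke="#0000ff"/>
</svg>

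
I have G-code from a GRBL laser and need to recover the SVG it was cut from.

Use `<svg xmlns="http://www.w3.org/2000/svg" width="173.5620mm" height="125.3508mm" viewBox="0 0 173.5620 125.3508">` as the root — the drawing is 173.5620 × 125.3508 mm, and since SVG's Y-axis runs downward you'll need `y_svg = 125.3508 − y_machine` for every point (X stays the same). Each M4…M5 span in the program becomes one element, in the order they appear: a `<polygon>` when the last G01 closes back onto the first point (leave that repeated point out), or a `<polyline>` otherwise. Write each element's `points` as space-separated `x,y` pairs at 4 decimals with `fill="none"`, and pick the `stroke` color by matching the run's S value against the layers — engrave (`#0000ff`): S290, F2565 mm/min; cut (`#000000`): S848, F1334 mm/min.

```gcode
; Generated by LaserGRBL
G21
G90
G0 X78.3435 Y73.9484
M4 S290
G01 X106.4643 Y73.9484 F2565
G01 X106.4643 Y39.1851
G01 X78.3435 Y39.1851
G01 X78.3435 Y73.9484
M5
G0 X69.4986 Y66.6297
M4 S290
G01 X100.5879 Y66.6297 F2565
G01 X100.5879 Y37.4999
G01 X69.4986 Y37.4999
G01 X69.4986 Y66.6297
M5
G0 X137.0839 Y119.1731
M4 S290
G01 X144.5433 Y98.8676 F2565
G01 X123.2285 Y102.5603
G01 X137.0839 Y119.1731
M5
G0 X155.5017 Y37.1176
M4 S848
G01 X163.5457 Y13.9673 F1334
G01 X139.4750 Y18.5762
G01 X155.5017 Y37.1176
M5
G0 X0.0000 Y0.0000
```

y_svg = 125.3508 − y_m.

[1] S290→`#0000ff` (engrave); closed run; points: 78.3435,51.4024 106.4643,51.4024 106.4643,86.1657 78.3435,86.1657

[2] S290→`#0000ff` (engrave); closed run; points: 69.4986,58.7211 100.5879,58.7211 100.5879,87.8509 69.4986,87.8509

[3] S290→`#0000ff` (engrave); closed run; points: 137.0839,6.1777 144.5433,26.4832 123.2285,22.7905

[4] S848→`#000000` (cut); closed run; points: 155.5017,88.2332 163.5457,111.3835 139.4750,106.7746

<svg xmlns="http://www.w3.org/2000/svg" width="173.5620mm" height="125.3508mm" viewBox="0 0 173.5620 125.3508">
  <polygon points="78.3435,51.4024 106.4643,51.4024 106.4643,86.1657 78.3435,86.1657" fill="none" stroke="#0000ff"/>
  <polygon points="69.4986,58.7211 100.5879,58.7211 100.5879,87.8509 69.4986,87.8509" fill="none" stroke="#0000ff"/>
  <polygon points="137.0839,6.1777 144.5433,26.4832 123.2285,22.7905" fill="none" stroke="#0000ff"/>
  <polygon points="155.5017,88.2332 163.5457,111.3835 139.4750,106.7746" fill="none" stroke="#000000"/>
</svg>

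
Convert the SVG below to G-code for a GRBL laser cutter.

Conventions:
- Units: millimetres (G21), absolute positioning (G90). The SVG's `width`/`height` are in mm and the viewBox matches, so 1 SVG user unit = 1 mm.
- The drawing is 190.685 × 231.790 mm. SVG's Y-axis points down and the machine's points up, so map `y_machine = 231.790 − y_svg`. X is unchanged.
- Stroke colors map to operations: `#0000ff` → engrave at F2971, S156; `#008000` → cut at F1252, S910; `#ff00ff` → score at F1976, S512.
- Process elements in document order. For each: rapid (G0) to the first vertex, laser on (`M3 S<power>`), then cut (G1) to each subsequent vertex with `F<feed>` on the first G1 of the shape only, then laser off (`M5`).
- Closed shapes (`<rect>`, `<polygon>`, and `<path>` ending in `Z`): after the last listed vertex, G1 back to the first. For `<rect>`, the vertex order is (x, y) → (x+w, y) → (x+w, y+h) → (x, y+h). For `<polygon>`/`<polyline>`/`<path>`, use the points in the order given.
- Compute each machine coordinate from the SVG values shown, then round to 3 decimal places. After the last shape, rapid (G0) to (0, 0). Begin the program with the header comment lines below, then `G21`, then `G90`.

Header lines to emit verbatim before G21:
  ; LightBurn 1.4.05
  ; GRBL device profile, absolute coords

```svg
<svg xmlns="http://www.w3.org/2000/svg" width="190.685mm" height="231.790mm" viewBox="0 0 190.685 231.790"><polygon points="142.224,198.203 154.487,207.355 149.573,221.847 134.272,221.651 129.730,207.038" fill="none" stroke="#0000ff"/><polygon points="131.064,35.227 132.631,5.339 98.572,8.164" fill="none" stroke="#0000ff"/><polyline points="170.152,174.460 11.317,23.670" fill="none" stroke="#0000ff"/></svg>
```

Since the viewBox matches the mm dimensions, user units are millimetres directly. The only transform is the Y-flip y_m = 231.790 − y_svg.

Shape 1 is a regular polygon drawn with `<polygon>`. Its stroke #0000ff means engrave at S156, F2971. After flipping Y the toolpath is (142.224,33.587) → (154.487,24.435) → (149.573,9.943) → (134.272,10.139) → (129.730,24.752) → (142.224,33.587), returning to the start.

Shape 2 is a closed polygon drawn with `<polygon>`. Its stroke #0000ff means engrave at S156, F2971. After flipping Y the toolpath is (131.064,196.563) → (132.631,226.451) → (98.572,223.626) → (131.064,196.563), returning to the start.

Shape 3 is a line segment drawn with `<polyline>`. Its stroke #0000ff means engrave at S156, F2971. After flipping Y the toolpath is (170.152,57.330) → (11.317,208.120).

; LightBurn 1.4.05
; GRBL device profile, absolute coords
G21
G90
G0 X142.224 Y33.587
M3 S156
G1 X154.487 Y24.435 F2971
G1 X149.573 Y9.943
G1 X134.272 Y10.139
G1 X129.730 Y24.752
G1 X142.224 Y33.587
M5
G0 X131.064 Y196.563
M3 S156
G1 X132.631 Y226.451 F2971
G1 X98.572 Y223.626
G1 X131.064 Y196.563
M5
G0 X170.152 Y57.330
M3 S156
G1 X11.317 Y208.120 F2971
M5
G0 X0.000 Y0.000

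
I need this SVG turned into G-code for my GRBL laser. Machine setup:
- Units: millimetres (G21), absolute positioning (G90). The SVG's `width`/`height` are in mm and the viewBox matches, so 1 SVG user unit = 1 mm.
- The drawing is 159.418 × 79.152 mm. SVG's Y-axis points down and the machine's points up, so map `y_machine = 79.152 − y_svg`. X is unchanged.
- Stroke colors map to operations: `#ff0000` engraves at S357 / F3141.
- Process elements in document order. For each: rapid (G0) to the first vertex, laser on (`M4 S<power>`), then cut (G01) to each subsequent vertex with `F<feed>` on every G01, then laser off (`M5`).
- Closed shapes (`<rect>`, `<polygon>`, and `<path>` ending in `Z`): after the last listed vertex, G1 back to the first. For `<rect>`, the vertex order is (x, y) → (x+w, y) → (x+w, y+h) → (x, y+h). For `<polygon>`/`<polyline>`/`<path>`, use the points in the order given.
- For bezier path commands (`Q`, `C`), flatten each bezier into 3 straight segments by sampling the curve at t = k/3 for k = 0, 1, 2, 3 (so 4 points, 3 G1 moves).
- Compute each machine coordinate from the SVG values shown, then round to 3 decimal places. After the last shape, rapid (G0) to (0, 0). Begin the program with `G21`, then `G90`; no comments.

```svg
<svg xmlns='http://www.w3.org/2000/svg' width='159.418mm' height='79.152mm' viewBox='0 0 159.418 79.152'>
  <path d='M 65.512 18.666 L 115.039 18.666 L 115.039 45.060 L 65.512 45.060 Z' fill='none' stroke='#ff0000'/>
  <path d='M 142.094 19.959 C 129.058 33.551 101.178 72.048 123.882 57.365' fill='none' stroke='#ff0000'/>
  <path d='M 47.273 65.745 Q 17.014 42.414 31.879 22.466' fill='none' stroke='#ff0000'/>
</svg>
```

1 u = 1 mm; y_m = 79.152 − y.

[1] `<path>` rectangle, #ff0000→engrave S357 F3141: (65.512,60.486) → (115.039,60.486) → (115.039,34.092) → (65.512,34.092) → (65.512,60.486) (closed)

[2] `<path>` cubic bezier, #ff0000→engrave S357 F3141: (142.094,59.193) → (126.533,40.191) → (115.616,21.939) → (123.882,21.787)

[3] `<path>` quadratic bezier, #ff0000→engrave S357 F3141: (47.273,13.407) → (32.114,28.585) → (26.983,43.011) → (31.879,56.686)

G21
G90
G0 X65.512 Y60.486
M4 S357
G01 X115.039 Y60.486 F3141
G01 X115.039 Y34.092 F3141
G01 X65.512 Y34.092 F3141
G01 X65.512 Y60.486 F3141
M5
G0 X142.094 Y59.193
M4 S357
G01 X126.533 Y40.191 F3141
G01 X115.616 Y21.939 F3141
G01 X123.882 Y21.787 F3141
M5
G0 X47.273 Y13.407
M4 S357
G01 X32.114 Y28.585 F3141
G01 X26.983 Y43.011 F3141
G01 X31.879 Y56.686 F3141
M5
G0 X0.000 Y0.000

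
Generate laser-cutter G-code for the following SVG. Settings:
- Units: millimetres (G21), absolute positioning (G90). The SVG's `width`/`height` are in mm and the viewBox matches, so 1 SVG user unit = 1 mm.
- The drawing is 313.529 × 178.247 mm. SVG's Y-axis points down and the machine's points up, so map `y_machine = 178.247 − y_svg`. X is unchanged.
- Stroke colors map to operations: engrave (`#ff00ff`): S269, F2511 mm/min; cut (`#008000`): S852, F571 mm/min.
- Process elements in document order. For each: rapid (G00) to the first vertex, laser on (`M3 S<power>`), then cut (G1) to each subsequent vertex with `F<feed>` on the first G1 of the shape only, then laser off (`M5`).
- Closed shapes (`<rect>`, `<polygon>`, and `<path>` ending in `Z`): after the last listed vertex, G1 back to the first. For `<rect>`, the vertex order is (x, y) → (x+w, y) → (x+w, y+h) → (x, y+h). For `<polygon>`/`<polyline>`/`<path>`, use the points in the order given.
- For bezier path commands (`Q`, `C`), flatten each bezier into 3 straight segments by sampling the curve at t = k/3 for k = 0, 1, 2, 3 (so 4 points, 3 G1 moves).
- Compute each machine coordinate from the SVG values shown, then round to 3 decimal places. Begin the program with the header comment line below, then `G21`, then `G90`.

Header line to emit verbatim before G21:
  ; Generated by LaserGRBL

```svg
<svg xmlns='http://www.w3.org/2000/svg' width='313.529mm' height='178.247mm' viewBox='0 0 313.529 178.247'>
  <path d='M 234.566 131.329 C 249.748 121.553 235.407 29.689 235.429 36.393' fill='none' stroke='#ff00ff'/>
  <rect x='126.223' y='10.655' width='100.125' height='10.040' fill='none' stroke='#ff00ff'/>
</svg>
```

; Generated by LaserGRBL
G21
G90
G00 X234.566 Y46.918
M3 S269
G1 X241.532 Y77.366 F2511
G1 X238.569 Y122.393
G1 X235.429 Y141.854
M5
G00 X126.223 Y167.592
M3 S269
G1 X226.348 Y167.592 F2511
G1 X226.348 Y157.552
G1 X126.223 Y157.552
G1 X126.223 Y167.592
M5

Since the viewBox matches the mm dimensions, user units are millimetres directly. The only transform is the Y-flip y_m = 178.247 − y_svg.

Shape 1 is a cubic bezier drawn with `<path>`. Its stroke #ff00ff means engrave at S269, F2511. After flipping Y the toolpath is (234.566,46.918) → (241.532,77.366) → (238.569,122.393) → (235.429,141.854).

Shape 2 is a rectangle drawn with `<rect>`. Its stroke #ff00ff means engrave at S269, F2511. After flipping Y the toolpath is (126.223,167.592) → (226.348,167.592) → (226.348,157.552) → (126.223,157.552) → (126.223,167.592), returning to the start.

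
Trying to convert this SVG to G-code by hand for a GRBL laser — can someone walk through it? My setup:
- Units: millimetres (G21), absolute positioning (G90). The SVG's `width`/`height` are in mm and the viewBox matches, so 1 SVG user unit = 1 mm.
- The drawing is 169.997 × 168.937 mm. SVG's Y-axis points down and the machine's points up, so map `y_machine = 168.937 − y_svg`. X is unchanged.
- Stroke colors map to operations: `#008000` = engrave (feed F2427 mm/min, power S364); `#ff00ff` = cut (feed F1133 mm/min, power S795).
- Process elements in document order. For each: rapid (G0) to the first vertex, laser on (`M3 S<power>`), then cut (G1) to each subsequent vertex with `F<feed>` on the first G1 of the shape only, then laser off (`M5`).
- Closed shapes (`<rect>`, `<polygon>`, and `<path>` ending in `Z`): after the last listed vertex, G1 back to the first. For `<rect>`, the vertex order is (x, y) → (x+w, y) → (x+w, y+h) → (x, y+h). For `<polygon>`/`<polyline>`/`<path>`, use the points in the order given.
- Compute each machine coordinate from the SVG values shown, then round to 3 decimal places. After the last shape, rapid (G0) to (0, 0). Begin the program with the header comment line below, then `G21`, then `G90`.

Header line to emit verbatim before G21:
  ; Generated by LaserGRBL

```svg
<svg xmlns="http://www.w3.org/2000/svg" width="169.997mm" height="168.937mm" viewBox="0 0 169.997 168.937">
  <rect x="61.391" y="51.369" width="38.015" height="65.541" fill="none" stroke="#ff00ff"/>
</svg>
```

Since the viewBox matches the mm dimensions, user units are millimetres directly. The only transform is the Y-flip y_m = 168.937 − y_svg.

Shape 1 is a rectangle drawn with `<rect>`. Its stroke #ff00ff means cut at S795, F1133. After flipping Y the toolpath is (61.391,117.568) → (99.406,117.568) → (99.406,52.027) → (61.391,52.027) → (61.391,117.568), returning to the start.

; Generated by LaserGRBL
G21
G90
G0 X61.391 Y117.568
M3 S795
G1 X99.406 Y117.568 F1133
G1 X99.406 Y52.027
G1 X61.391 Y52.027
G1 X61.391 Y117.568
M5
G0 X0.000 Y0.000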